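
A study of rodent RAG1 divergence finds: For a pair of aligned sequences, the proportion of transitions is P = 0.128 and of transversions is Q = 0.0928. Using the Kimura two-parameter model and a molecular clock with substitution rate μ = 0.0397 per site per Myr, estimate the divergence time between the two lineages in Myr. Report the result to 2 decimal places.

3.35

Under the Kimura two-parameter model, d = −½ ln(1 − 2P − Q) − ¼ ln(1 − 2Q).
1 − 2P − Q = 0.6512, giving −½ ln(0.6512) = 0.214469.
1 − 2Q = 0.8144, giving −¼ ln(0.8144) = 0.051326.
d = 0.214469 + 0.051326 = 0.265795.
Under a molecular clock d = 2μt, so t = d/(2μ) = 0.265795 / (2 × 0.0397) = 3.35 Myr.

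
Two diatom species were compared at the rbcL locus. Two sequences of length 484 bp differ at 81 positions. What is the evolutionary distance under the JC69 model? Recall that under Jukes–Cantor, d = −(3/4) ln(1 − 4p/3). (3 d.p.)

0.189

p = 81/484 ≈ 0.167355.
d = −(3/4) ln(1 − 4p/3) = −0.75 ln(1 − 0.22314) = −0.75 ln(0.77686)
  = −0.75 × (-0.252495) = 0.189371 substitutions/site.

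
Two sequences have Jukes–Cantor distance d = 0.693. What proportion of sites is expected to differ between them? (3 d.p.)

0.452

p = (3/4)(1 − e^(−4d/3)) = 0.75 × (1 − e^(-0.924)) = 0.75 × (1 − 0.396928) = 0.452304.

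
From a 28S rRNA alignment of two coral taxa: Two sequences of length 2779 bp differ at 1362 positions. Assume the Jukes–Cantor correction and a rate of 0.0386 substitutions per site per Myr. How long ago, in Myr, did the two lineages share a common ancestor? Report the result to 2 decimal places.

10.30

p = 1362/2779 ≈ 0.490104.
d = −(3/4) ln(1 − 4p/3) = −0.75 ln(1 − 0.653472) = −0.75 ln(0.346528)
  = −0.75 × (-1.059792) = 0.794844 substitutions/site.
Under a molecular clock d = 2μt, so t = d/(2μ) = 0.794844 / (2 × 0.0386) = 10.30 Myr.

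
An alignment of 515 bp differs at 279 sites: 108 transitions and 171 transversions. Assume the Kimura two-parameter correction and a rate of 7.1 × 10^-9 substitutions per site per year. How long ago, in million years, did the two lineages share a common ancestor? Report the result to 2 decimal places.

P = 108/515 ≈ 0.209709 and Q = 171/515 ≈ 0.332039.
Under the Kimura two-parameter model, d = −½ ln(1 − 2P − Q) − ¼ ln(1 − 2Q).
1 − 2P − Q = 0.248543, giving −½ ln(0.248543) = 0.696070.
1 − 2Q = 0.335922, giving −¼ ln(0.335922) = 0.272719.
d = 0.696070 + 0.272719 = 0.968789.
Under a molecular clock d = 2μt, so t = d/(2μ) = 0.968789 / (2 × 7.1 × 10^-9) = 68.22 million years.

68.22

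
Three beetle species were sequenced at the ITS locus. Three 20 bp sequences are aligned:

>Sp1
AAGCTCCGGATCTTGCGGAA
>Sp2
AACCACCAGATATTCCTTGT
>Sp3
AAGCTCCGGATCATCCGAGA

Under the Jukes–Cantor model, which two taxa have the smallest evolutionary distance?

Sp1 and Sp3

Sp1–Sp2: 9/20 differ, p = 0.450, d = 0.687.
Sp1–Sp3: 4/20 differ, p = 0.200, d = 0.233.
Sp2–Sp3: 8/20 differ, p = 0.400, d = 0.572.
The smallest distance is between Sp1 and Sp3.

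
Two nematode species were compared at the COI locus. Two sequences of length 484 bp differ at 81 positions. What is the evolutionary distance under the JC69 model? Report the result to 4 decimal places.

p = 81/484 ≈ 0.167355.
d = −(3/4) ln(1 − 4p/3) = −0.75 ln(1 − 0.22314) = −0.75 ln(0.77686)
  = −0.75 × (-0.252495) = 0.189371 substitutions/site.

0.1894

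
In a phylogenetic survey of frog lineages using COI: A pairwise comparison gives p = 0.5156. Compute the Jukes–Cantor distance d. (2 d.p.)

0.87

d = −(3/4) ln(1 − 4p/3) = −0.75 ln(1 − 0.687467) = −0.75 ln(0.312533)
  = −0.75 × (-1.163045) = 0.872284 substitutions/site.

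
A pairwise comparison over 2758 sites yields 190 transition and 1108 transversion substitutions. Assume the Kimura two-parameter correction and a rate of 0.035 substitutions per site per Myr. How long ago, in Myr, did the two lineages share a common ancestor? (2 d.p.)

P = 190/2758 ≈ 0.068891 and Q = 1108/2758 ≈ 0.40174.
Under the Kimura two-parameter model, d = −½ ln(1 − 2P − Q) − ¼ ln(1 − 2Q).
1 − 2P − Q = 0.460478, giving −½ ln(0.460478) = 0.387745.
1 − 2Q = 0.19652, giving −¼ ln(0.19652) = 0.406748.
d = 0.387745 + 0.406748 = 0.794493.
Under a molecular clock d = 2μt, so t = d/(2μ) = 0.794493 / (2 × 0.035) = 11.35 Myr.

11.35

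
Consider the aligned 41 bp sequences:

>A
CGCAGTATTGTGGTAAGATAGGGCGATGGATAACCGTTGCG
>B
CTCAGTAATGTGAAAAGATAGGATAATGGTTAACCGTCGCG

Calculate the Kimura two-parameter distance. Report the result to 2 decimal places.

Of 41 sites, 5 differences are transitions and 4 are transversions, so P = 5/41 ≈ 0.121951 and Q = 4/41 ≈ 0.097561.
Under the Kimura two-parameter model, d = −½ ln(1 − 2P − Q) − ¼ ln(1 − 2Q).
1 − 2P − Q = 0.658537, giving −½ ln(0.658537) = 0.208867.
1 − 2Q = 0.804878, giving −¼ ln(0.804878) = 0.054266.
d = 0.208867 + 0.054266 = 0.263133.

0.26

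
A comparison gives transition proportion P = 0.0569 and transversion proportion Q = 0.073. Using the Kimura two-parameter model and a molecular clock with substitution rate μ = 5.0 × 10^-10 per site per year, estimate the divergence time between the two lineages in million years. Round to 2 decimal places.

142.85

Under the Kimura two-parameter model, d = −½ ln(1 − 2P − Q) − ¼ ln(1 − 2Q).
1 − 2P − Q = 0.8132, giving −½ ln(0.8132) = 0.103389.
1 − 2Q = 0.854, giving −¼ ln(0.854) = 0.039456.
d = 0.103389 + 0.039456 = 0.142845.
Under a molecular clock d = 2μt, so t = d/(2μ) = 0.142845 / (2 × 5.0 × 10^-10) = 142.85 million years.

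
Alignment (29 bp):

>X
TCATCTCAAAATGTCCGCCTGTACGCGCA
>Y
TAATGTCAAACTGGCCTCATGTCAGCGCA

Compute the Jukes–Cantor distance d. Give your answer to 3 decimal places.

The sequences differ at 8 of 29 sites (2, 5, 11, 14, 17, 19, 23, 24), so p = 8/29 ≈ 0.275862.
d = −(3/4) ln(1 − 4p/3) = −0.75 ln(1 − 0.367816) = −0.75 ln(0.632184)
  = −0.75 × (-0.458575) = 0.343931 substitutions/site.

0.344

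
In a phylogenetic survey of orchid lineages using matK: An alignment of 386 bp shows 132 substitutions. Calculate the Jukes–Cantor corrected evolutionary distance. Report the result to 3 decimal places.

p = 132/386 ≈ 0.341969.
d = −(3/4) ln(1 − 4p/3) = −0.75 ln(1 − 0.455959) = −0.75 ln(0.544041)
  = −0.75 × (-0.608731) = 0.456548 substitutions/site.

0.457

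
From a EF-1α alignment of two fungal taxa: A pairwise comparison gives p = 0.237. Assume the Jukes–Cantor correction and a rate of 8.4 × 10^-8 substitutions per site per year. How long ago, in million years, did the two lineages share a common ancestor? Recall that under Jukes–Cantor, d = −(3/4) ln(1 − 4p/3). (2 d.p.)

1.70

d = −(3/4) ln(1 − 4p/3) = −0.75 ln(1 − 0.316) = −0.75 ln(0.684)
  = −0.75 × (-0.379797) = 0.284848 substitutions/site.
Under a molecular clock d = 2μt, so t = d/(2μ) = 0.284848 / (2 × 8.4 × 10^-8) = 1.70 million years.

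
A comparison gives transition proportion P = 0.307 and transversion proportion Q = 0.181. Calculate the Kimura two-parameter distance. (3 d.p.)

0.905

Under the Kimura two-parameter model, d = −½ ln(1 − 2P − Q) − ¼ ln(1 − 2Q).
1 − 2P − Q = 0.205, giving −½ ln(0.205) = 0.792373.
1 − 2Q = 0.638, giving −¼ ln(0.638) = 0.112354.
d = 0.792373 + 0.112354 = 0.904727.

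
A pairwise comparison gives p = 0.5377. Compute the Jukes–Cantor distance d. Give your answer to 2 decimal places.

d = −(3/4) ln(1 − 4p/3) = −0.75 ln(1 − 0.716933) = −0.75 ln(0.283067)
  = −0.75 × (-1.262072) = 0.946554 substitutions/site.

0.95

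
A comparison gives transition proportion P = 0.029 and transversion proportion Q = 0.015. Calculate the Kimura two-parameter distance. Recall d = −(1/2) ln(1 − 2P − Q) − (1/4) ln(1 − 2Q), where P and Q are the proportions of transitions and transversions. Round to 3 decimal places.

Under the Kimura two-parameter model, d = −½ ln(1 − 2P − Q) − ¼ ln(1 − 2Q).
1 − 2P − Q = 0.927, giving −½ ln(0.927) = 0.037901.
1 − 2Q = 0.97, giving −¼ ln(0.97) = 0.007615.
d = 0.037901 + 0.007615 = 0.045516.

0.046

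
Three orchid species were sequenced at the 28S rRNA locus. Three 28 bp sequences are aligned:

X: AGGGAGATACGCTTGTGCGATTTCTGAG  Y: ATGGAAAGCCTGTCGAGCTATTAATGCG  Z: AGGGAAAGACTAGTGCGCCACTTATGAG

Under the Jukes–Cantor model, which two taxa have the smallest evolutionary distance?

X–Y: 12/28 differ, p = 0.429, d = 0.635.
X–Z: 9/28 differ, p = 0.321, d = 0.420.
Y–Z: 10/28 differ, p = 0.357, d = 0.485.
The smallest distance is between X and Z.

X and Z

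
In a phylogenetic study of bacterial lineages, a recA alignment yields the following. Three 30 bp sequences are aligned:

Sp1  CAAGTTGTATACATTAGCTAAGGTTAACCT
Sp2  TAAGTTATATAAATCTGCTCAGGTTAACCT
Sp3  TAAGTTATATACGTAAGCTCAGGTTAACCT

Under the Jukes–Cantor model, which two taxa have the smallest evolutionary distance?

Sp1–Sp2: 6/30 differ, p = 0.200, d = 0.233.
Sp1–Sp3: 5/30 differ, p = 0.167, d = 0.188.
Sp2–Sp3: 4/30 differ, p = 0.133, d = 0.147.
The smallest distance is between Sp2 and Sp3.

Sp2 and Sp3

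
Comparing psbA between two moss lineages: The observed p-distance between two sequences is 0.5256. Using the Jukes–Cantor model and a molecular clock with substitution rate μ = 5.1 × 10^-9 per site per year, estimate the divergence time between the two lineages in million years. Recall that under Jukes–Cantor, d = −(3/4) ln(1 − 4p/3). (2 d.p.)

88.72

d = −(3/4) ln(1 − 4p/3) = −0.75 ln(1 − 0.7008) = −0.75 ln(0.2992)
  = −0.75 × (-1.206643) = 0.904982 substitutions/site.
Under a molecular clock d = 2μt, so t = d/(2μ) = 0.904982 / (2 × 5.1 × 10^-9) = 88.72 million years.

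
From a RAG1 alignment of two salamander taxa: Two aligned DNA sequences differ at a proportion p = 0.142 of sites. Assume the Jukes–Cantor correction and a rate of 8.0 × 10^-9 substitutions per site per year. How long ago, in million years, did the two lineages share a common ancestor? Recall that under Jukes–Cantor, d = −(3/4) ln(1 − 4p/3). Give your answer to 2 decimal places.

d = −(3/4) ln(1 − 4p/3) = −0.75 ln(1 − 0.189333) = −0.75 ln(0.810667)
  = −0.75 × (-0.209898) = 0.157424 substitutions/site.
Under a molecular clock d = 2μt, so t = d/(2μ) = 0.157424 / (2 × 8.0 × 10^-9) = 9.84 million years.

9.84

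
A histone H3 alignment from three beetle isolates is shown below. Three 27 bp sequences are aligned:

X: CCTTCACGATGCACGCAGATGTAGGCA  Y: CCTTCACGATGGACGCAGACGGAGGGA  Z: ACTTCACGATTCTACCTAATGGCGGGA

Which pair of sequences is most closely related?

X–Y: 4/27 differ, p = 0.148, d = 0.165.
X–Z: 10/27 differ, p = 0.370, d = 0.511.
Y–Z: 10/27 differ, p = 0.370, d = 0.511.
The smallest distance is between X and Y.

X and Y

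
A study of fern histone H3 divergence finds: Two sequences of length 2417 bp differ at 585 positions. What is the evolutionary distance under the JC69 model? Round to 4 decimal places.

p = 585/2417 ≈ 0.242036.
d = −(3/4) ln(1 − 4p/3) = −0.75 ln(1 − 0.322715) = −0.75 ln(0.677285)
  = −0.75 × (-0.389663) = 0.292247 substitutions/site.

0.2922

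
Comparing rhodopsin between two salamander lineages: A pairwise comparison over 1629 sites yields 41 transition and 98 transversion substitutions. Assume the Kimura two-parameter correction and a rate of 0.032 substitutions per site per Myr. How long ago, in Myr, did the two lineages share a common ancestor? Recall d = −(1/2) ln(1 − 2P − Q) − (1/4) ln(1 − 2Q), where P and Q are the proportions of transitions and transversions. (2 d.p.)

1.42

P = 41/1629 ≈ 0.025169 and Q = 98/1629 ≈ 0.06016.
Under the Kimura two-parameter model, d = −½ ln(1 − 2P − Q) − ¼ ln(1 − 2Q).
1 − 2P − Q = 0.889502, giving −½ ln(0.889502) = 0.058547.
1 − 2Q = 0.87968, giving −¼ ln(0.87968) = 0.032049.
d = 0.058547 + 0.032049 = 0.090596.
Under a molecular clock d = 2μt, so t = d/(2μ) = 0.090596 / (2 × 0.032) = 1.42 Myr.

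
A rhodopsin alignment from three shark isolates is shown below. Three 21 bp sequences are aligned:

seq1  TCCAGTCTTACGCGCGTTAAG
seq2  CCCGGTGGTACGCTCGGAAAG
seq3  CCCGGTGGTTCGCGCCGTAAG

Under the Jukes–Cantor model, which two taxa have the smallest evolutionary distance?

seq2 and seq3

seq1–seq2: 7/21 differ, p = 0.333, d = 0.441.
seq1–seq3: 7/21 differ, p = 0.333, d = 0.441.
seq2–seq3: 4/21 differ, p = 0.190, d = 0.220.
The smallest distance is between seq2 and seq3.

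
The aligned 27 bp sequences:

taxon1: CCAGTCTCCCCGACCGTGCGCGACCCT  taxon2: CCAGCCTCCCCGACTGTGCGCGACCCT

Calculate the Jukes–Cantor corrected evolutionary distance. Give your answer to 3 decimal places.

0.078

The sequences differ at 2 of 27 sites (5, 15), so p = 2/27 ≈ 0.074074.
d = −(3/4) ln(1 − 4p/3) = −0.75 ln(1 − 0.098765) = −0.75 ln(0.901235)
  = −0.75 × (-0.103989) = 0.077992 substitutions/site.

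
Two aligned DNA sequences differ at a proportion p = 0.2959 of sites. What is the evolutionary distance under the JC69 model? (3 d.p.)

d = −(3/4) ln(1 − 4p/3) = −0.75 ln(1 − 0.394533) = −0.75 ln(0.605467)
  = −0.75 × (-0.501755) = 0.376316 substitutions/site.

0.376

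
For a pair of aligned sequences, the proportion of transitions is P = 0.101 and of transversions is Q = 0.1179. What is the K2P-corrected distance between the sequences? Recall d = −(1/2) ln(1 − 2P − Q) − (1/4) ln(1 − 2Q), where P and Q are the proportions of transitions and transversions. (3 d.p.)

0.260

Under the Kimura two-parameter model, d = −½ ln(1 − 2P − Q) − ¼ ln(1 − 2Q).
1 − 2P − Q = 0.6801, giving −½ ln(0.6801) = 0.192758.
1 − 2Q = 0.7642, giving −¼ ln(0.7642) = 0.067231.
d = 0.192758 + 0.067231 = 0.259989.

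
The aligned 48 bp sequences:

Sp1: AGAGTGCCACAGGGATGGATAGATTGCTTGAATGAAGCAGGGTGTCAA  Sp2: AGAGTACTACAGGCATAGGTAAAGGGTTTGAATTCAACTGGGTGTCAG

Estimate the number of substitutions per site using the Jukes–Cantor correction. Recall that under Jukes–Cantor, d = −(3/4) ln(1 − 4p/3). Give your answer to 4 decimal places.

0.3694

The sequences differ at 14 of 48 sites, so p = 14/48 ≈ 0.291667.
d = −(3/4) ln(1 − 4p/3) = −0.75 ln(1 − 0.388889) = −0.75 ln(0.611111)
  = −0.75 × (-0.492477) = 0.369358 substitutions/site.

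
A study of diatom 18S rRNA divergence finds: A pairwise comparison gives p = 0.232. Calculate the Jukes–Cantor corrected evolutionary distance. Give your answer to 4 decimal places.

0.2776

d = −(3/4) ln(1 − 4p/3) = −0.75 ln(1 − 0.309333) = −0.75 ln(0.690667)
  = −0.75 × (-0.370097) = 0.277573 substitutions/site.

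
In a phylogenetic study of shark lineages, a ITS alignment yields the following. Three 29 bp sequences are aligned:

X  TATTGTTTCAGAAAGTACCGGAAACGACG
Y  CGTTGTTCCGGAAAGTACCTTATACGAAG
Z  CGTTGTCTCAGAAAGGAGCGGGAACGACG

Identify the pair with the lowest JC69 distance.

X and Z

X–Y: 8/29 differ, p = 0.276, d = 0.344.
X–Z: 6/29 differ, p = 0.207, d = 0.242.
Y–Z: 10/29 differ, p = 0.345, d = 0.462.
The smallest distance is between X and Z.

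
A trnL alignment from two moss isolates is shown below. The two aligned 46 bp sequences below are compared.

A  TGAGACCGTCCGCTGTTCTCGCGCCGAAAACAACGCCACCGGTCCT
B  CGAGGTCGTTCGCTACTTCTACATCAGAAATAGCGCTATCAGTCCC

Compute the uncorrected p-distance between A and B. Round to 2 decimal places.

0.43

The sequences differ at 20 of 46 positions.
p = 20/46 = 0.434782… ≈ 0.43 (to 2 d.p.).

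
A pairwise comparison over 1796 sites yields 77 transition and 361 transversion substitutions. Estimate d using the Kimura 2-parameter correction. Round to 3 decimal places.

P = 77/1796 ≈ 0.042873 and Q = 361/1796 ≈ 0.201002.
Under the Kimura two-parameter model, d = −½ ln(1 − 2P − Q) − ¼ ln(1 − 2Q).
1 − 2P − Q = 0.713252, giving −½ ln(0.713252) = 0.168960.
1 − 2Q = 0.597996, giving −¼ ln(0.597996) = 0.128543.
d = 0.168960 + 0.128543 = 0.297503.

0.298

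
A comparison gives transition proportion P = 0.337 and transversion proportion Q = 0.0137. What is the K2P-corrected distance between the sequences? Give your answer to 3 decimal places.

Under the Kimura two-parameter model, d = −½ ln(1 − 2P − Q) − ¼ ln(1 − 2Q).
1 − 2P − Q = 0.3123, giving −½ ln(0.3123) = 0.581896.
1 − 2Q = 0.9726, giving −¼ ln(0.9726) = 0.006946.
d = 0.581896 + 0.006946 = 0.588842.

0.589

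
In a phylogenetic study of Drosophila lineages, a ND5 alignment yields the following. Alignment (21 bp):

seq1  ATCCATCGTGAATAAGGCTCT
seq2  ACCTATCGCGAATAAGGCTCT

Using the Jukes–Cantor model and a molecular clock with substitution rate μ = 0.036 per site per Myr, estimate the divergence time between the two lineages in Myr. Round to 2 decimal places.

The sequences differ at 3 of 21 sites (2, 4, 9), so p = 3/21 ≈ 0.142857.
d = −(3/4) ln(1 − 4p/3) = −0.75 ln(1 − 0.190476) = −0.75 ln(0.809524)
  = −0.75 × (-0.211309) = 0.158482 substitutions/site.
Under a molecular clock d = 2μt, so t = d/(2μ) = 0.158482 / (2 × 0.036) = 2.20 Myr.

2.20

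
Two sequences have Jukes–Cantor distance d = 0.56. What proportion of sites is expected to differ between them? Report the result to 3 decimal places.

0.395

p = (3/4)(1 − e^(−4d/3)) = 0.75 × (1 − e^(-0.746667)) = 0.75 × (1 − 0.473944) = 0.394542.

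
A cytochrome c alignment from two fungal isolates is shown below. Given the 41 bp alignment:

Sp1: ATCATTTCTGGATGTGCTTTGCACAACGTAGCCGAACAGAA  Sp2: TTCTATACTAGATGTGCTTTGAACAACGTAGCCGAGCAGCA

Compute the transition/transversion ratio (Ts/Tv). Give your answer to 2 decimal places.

Transitions are A↔G and C↔T; transversions are all other mismatches.
Transitions: 2. Transversions: 6.
R = 2/6 = 0.333333… ≈ 0.33 (to 2 d.p.).

0.33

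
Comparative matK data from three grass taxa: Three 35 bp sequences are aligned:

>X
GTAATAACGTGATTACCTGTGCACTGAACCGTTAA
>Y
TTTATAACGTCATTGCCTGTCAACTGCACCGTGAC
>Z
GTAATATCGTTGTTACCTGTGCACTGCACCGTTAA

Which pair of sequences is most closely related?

X and Z

X–Y: 9/35 differ, p = 0.257, d = 0.315.
X–Z: 4/35 differ, p = 0.114, d = 0.124.
Y–Z: 10/35 differ, p = 0.286, d = 0.360.
The smallest distance is between X and Z.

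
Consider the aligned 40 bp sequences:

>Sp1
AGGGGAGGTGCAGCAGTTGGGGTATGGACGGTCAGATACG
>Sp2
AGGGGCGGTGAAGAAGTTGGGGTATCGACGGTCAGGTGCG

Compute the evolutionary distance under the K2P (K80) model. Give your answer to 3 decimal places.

Of 40 sites, 2 differences are transitions and 4 are transversions, so P = 2/40 = 0.05 and Q = 4/40 = 0.1.
Under the Kimura two-parameter model, d = −½ ln(1 − 2P − Q) − ¼ ln(1 − 2Q).
1 − 2P − Q = 0.8, giving −½ ln(0.8) = 0.111572.
1 − 2Q = 0.8, giving −¼ ln(0.8) = 0.055786.
d = 0.111572 + 0.055786 = 0.167358.

0.167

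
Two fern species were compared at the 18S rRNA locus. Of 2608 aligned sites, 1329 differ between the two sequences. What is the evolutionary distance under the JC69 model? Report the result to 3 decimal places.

0.853

p = 1329/2608 ≈ 0.509586.
d = −(3/4) ln(1 − 4p/3) = −0.75 ln(1 − 0.679448) = −0.75 ln(0.320552)
  = −0.75 × (-1.137711) = 0.853283 substitutions/site.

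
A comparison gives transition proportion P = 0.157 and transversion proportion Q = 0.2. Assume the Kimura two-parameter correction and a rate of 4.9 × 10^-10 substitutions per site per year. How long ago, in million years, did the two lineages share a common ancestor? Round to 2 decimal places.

498.45

Under the Kimura two-parameter model, d = −½ ln(1 − 2P − Q) − ¼ ln(1 − 2Q).
1 − 2P − Q = 0.486, giving −½ ln(0.486) = 0.360773.
1 − 2Q = 0.6, giving −¼ ln(0.6) = 0.127706.
d = 0.360773 + 0.127706 = 0.488479.
Under a molecular clock d = 2μt, so t = d/(2μ) = 0.488479 / (2 × 4.9 × 10^-10) = 498.45 million years.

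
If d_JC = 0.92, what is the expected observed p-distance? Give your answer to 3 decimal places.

0.530

p = (3/4)(1 − e^(−4d/3)) = 0.75 × (1 − e^(-1.226667)) = 0.75 × (1 − 0.293268) = 0.530049.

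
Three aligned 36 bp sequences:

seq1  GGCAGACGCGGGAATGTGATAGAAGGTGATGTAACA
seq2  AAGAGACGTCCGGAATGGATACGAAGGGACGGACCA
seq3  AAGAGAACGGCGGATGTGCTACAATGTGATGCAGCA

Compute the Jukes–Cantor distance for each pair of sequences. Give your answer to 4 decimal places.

d(seq1,seq2) = 0.7449, d(seq1,seq3) = 0.4926, d(seq2,seq3) = 0.5482

seq1–seq2: 17/36 sites differ → p ≈ 0.472222, d = −0.75 ln(1 − 0.629629) = 0.744938 ≈ 0.7449.
seq1–seq3: 13/36 sites differ → p ≈ 0.361111, d = −0.75 ln(1 − 0.481481) = 0.492584 ≈ 0.4926.
seq2–seq3: 14/36 sites differ → p ≈ 0.388889, d = −0.75 ln(1 − 0.518519) = 0.548166 ≈ 0.5482.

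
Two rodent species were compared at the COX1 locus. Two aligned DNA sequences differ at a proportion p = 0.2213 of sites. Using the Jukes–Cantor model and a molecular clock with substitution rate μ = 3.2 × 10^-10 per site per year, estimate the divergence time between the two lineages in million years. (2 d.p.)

d = −(3/4) ln(1 − 4p/3) = −0.75 ln(1 − 0.295067) = −0.75 ln(0.704933)
  = −0.75 × (-0.349653) = 0.262240 substitutions/site.
Under a molecular clock d = 2μt, so t = d/(2μ) = 0.262240 / (2 × 3.2 × 10^-10) = 409.75 million years.

409.75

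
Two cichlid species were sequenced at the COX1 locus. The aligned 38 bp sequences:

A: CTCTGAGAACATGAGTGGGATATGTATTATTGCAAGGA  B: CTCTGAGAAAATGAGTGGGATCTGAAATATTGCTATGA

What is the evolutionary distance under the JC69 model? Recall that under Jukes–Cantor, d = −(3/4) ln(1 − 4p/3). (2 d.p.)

0.18

The sequences differ at 6 of 38 sites (10, 22, 25, 27, 34, 36), so p = 6/38 ≈ 0.157895.
d = −(3/4) ln(1 − 4p/3) = −0.75 ln(1 − 0.210527) = −0.75 ln(0.789473)
  = −0.75 × (-0.236390) = 0.177293 substitutions/site.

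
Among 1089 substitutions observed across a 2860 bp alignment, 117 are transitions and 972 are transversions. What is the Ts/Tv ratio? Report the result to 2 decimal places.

R = 117/972 = 0.120370… ≈ 0.12 (to 2 d.p.).

0.12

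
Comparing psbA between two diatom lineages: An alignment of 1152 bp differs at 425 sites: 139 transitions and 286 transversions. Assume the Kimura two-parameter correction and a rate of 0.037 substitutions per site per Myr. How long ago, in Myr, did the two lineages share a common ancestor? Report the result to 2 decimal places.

P = 139/1152 ≈ 0.12066 and Q = 286/1152 ≈ 0.248264.
Under the Kimura two-parameter model, d = −½ ln(1 − 2P − Q) − ¼ ln(1 − 2Q).
1 − 2P − Q = 0.510416, giving −½ ln(0.510416) = 0.336265.
1 − 2Q = 0.503472, giving −¼ ln(0.503472) = 0.171557.
d = 0.336265 + 0.171557 = 0.507822.
Under a molecular clock d = 2μt, so t = d/(2μ) = 0.507822 / (2 × 0.037) = 6.86 Myr.

6.86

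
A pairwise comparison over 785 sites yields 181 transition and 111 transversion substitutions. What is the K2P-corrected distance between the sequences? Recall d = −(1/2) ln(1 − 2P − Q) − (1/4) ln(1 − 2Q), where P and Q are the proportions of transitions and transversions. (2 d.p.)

0.54

P = 181/785 ≈ 0.230573 and Q = 111/785 ≈ 0.141401.
Under the Kimura two-parameter model, d = −½ ln(1 − 2P − Q) − ¼ ln(1 − 2Q).
1 − 2P − Q = 0.397453, giving −½ ln(0.397453) = 0.461339.
1 − 2Q = 0.717198, giving −¼ ln(0.717198) = 0.083101.
d = 0.461339 + 0.083101 = 0.544440.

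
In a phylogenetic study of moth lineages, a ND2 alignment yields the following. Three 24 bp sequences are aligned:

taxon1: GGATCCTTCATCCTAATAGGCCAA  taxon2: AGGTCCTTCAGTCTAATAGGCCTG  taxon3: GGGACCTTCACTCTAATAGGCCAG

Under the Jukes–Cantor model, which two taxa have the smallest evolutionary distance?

taxon2 and taxon3

taxon1–taxon2: 6/24 differ, p = 0.250, d = 0.304.
taxon1–taxon3: 5/24 differ, p = 0.208, d = 0.244.
taxon2–taxon3: 4/24 differ, p = 0.167, d = 0.188.
The smallest distance is between taxon2 and taxon3.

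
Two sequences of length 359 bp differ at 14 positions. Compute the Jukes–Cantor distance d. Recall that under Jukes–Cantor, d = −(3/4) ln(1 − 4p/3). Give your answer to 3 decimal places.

p = 14/359 ≈ 0.038997.
d = −(3/4) ln(1 − 4p/3) = −0.75 ln(1 − 0.051996) = −0.75 ln(0.948004)
  = −0.75 × (-0.053397) = 0.040048 substitutions/site.

0.040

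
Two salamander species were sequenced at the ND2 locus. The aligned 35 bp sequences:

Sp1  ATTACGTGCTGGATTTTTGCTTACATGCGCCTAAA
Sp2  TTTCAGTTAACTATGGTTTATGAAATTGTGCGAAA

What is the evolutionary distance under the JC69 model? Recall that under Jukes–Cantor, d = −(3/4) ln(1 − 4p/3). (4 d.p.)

The sequences differ at 19 of 35 sites, so p = 19/35 ≈ 0.542857.
d = −(3/4) ln(1 − 4p/3) = −0.75 ln(1 − 0.723809) = −0.75 ln(0.276191)
  = −0.75 × (-1.286663) = 0.964997 substitutions/site.

0.9650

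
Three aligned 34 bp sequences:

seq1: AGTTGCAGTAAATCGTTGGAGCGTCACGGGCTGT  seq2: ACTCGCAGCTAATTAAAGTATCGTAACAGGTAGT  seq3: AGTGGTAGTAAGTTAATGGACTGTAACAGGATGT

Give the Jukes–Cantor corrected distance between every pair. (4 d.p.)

seq1–seq2: 14/34 sites differ → p ≈ 0.411765, d = −0.75 ln(1 − 0.54902) = 0.597249 ≈ 0.5972.
seq1–seq3: 11/34 sites differ → p ≈ 0.323529, d = −0.75 ln(1 − 0.431372) = 0.423397 ≈ 0.4234.
seq2–seq3: 12/34 sites differ → p ≈ 0.352941, d = −0.75 ln(1 − 0.470588) = 0.476991 ≈ 0.4770.

d(seq1,seq2) = 0.5972, d(seq1,seq3) = 0.4234, d(seq2,seq3) = 0.4770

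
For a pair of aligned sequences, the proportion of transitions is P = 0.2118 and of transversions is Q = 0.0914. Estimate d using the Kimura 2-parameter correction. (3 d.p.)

Under the Kimura two-parameter model, d = −½ ln(1 − 2P − Q) − ¼ ln(1 − 2Q).
1 − 2P − Q = 0.485, giving −½ ln(0.485) = 0.361803.
1 − 2Q = 0.8172, giving −¼ ln(0.8172) = 0.050468.
d = 0.361803 + 0.050468 = 0.412271.

0.412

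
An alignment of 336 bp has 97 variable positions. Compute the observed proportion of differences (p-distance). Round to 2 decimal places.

0.29

p = 97/336 = 0.288690… ≈ 0.29 (to 2 d.p.).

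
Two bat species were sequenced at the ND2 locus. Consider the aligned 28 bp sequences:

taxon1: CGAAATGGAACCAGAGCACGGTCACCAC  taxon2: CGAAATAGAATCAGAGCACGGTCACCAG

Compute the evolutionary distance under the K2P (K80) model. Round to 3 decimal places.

Of 28 sites, 2 differences are transitions and 1 are transversions, so P = 2/28 ≈ 0.071429 and Q = 1/28 ≈ 0.035714.
Under the Kimura two-parameter model, d = −½ ln(1 − 2P − Q) − ¼ ln(1 − 2Q).
1 − 2P − Q = 0.821428, giving −½ ln(0.821428) = 0.098355.
1 − 2Q = 0.928572, giving −¼ ln(0.928572) = 0.018527.
d = 0.098355 + 0.018527 = 0.116882.

0.117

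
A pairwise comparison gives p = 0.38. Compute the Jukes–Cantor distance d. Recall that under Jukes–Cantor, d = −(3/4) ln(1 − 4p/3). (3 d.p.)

d = −(3/4) ln(1 − 4p/3) = −0.75 ln(1 − 0.506667) = −0.75 ln(0.493333)
  = −0.75 × (-0.706571) = 0.529928 substitutions/site.

0.530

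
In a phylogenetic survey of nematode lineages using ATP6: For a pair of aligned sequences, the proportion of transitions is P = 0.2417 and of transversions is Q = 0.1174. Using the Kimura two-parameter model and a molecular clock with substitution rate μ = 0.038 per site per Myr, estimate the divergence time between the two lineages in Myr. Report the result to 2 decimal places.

6.92

Under the Kimura two-parameter model, d = −½ ln(1 − 2P − Q) − ¼ ln(1 − 2Q).
1 − 2P − Q = 0.3992, giving −½ ln(0.3992) = 0.459146.
1 − 2Q = 0.7652, giving −¼ ln(0.7652) = 0.066905.
d = 0.459146 + 0.066905 = 0.526051.
Under a molecular clock d = 2μt, so t = d/(2μ) = 0.526051 / (2 × 0.038) = 6.92 Myr.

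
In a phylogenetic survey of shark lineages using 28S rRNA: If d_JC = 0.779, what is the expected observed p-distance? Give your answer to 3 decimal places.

p = (3/4)(1 − e^(−4d/3)) = 0.75 × (1 − e^(-1.038667)) = 0.75 × (1 − 0.353926) = 0.484556.

0.485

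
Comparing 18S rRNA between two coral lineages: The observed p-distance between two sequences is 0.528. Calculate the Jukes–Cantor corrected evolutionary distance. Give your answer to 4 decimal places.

d = −(3/4) ln(1 − 4p/3) = −0.75 ln(1 − 0.704) = −0.75 ln(0.296)
  = −0.75 × (-1.217396) = 0.913047 substitutions/site.

0.9130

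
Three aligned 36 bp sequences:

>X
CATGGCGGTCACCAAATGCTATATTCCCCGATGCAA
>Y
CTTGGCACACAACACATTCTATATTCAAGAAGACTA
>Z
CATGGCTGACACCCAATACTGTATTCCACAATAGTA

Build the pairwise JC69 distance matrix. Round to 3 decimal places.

d(X,Y) = 0.548, d(X,Z) = 0.347, d(Y,Z) = 0.441

X–Y: 14/36 sites differ → p ≈ 0.388889, d = −0.75 ln(1 − 0.518519) = 0.548166 ≈ 0.548.
X–Z: 10/36 sites differ → p ≈ 0.277778, d = −0.75 ln(1 − 0.370371) = 0.346968 ≈ 0.347.
Y–Z: 12/36 sites differ → p ≈ 0.333333, d = −0.75 ln(1 − 0.444444) = 0.440839 ≈ 0.441.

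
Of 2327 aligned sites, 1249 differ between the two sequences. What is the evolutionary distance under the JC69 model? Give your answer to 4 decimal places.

0.9432

p = 1249/2327 ≈ 0.536743.
d = −(3/4) ln(1 − 4p/3) = −0.75 ln(1 − 0.715657) = −0.75 ln(0.284343)
  = −0.75 × (-1.257574) = 0.943181 substitutions/site.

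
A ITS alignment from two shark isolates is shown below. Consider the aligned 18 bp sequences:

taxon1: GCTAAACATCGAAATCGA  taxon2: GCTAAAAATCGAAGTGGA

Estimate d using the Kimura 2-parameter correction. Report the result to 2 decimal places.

Of 18 sites, 1 differences are transitions and 2 are transversions, so P = 1/18 ≈ 0.055556 and Q = 2/18 ≈ 0.111111.
Under the Kimura two-parameter model, d = −½ ln(1 − 2P − Q) − ¼ ln(1 − 2Q).
1 − 2P − Q = 0.777777, giving −½ ln(0.777777) = 0.125658.
1 − 2Q = 0.777778, giving −¼ ln(0.777778) = 0.062829.
d = 0.125658 + 0.062829 = 0.188487.

0.19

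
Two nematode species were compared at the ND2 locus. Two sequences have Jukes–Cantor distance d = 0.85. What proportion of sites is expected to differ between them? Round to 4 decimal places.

p = (3/4)(1 − e^(−4d/3)) = 0.75 × (1 − e^(-1.133333)) = 0.75 × (1 − 0.321958) = 0.508532.

0.5085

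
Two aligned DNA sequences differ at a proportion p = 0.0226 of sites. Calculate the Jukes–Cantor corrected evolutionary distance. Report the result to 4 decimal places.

0.0229

d = −(3/4) ln(1 − 4p/3) = −0.75 ln(1 − 0.030133) = −0.75 ln(0.969867)
  = −0.75 × (-0.030596) = 0.022947 substitutions/site.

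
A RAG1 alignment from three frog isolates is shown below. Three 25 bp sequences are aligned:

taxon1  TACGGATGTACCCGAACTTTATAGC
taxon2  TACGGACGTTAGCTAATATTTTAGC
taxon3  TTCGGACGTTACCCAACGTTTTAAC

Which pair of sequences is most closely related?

taxon1–taxon2: 8/25 differ, p = 0.320, d = 0.417.
taxon1–taxon3: 8/25 differ, p = 0.320, d = 0.417.
taxon2–taxon3: 6/25 differ, p = 0.240, d = 0.289.
The smallest distance is between taxon2 and taxon3.

taxon2 and taxon3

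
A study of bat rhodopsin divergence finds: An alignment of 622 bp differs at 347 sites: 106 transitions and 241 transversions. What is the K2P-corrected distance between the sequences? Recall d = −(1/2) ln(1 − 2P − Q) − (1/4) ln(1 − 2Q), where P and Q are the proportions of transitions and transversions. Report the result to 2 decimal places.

1.02

P = 106/622 ≈ 0.170418 and Q = 241/622 ≈ 0.38746.
Under the Kimura two-parameter model, d = −½ ln(1 − 2P − Q) − ¼ ln(1 − 2Q).
1 − 2P − Q = 0.271704, giving −½ ln(0.271704) = 0.651521.
1 − 2Q = 0.22508, giving −¼ ln(0.22508) = 0.372825.
d = 0.651521 + 0.372825 = 1.024346.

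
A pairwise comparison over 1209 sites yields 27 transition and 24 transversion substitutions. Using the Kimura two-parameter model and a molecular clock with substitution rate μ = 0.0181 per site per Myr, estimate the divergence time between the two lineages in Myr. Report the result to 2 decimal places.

1.20

P = 27/1209 ≈ 0.022333 and Q = 24/1209 ≈ 0.019851.
Under the Kimura two-parameter model, d = −½ ln(1 − 2P − Q) − ¼ ln(1 − 2Q).
1 − 2P − Q = 0.935483, giving −½ ln(0.935483) = 0.033346.
1 − 2Q = 0.960298, giving −¼ ln(0.960298) = 0.010128.
d = 0.033346 + 0.010128 = 0.043474.
Under a molecular clock d = 2μt, so t = d/(2μ) = 0.043474 / (2 × 0.0181) = 1.20 Myr.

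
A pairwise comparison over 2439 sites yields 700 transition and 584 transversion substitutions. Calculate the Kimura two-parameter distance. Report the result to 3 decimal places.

P = 700/2439 ≈ 0.287003 and Q = 584/2439 ≈ 0.239442.
Under the Kimura two-parameter model, d = −½ ln(1 − 2P − Q) − ¼ ln(1 − 2Q).
1 − 2P − Q = 0.186552, giving −½ ln(0.186552) = 0.839523.
1 − 2Q = 0.521116, giving −¼ ln(0.521116) = 0.162946.
d = 0.839523 + 0.162946 = 1.002469.

1.002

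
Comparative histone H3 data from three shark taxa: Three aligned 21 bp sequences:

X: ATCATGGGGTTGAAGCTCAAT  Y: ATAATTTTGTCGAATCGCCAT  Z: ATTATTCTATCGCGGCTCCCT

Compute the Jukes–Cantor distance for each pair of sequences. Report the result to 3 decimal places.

X–Y: 8/21 sites differ → p ≈ 0.380952, d = −0.75 ln(1 − 0.507936) = 0.531860 ≈ 0.532.
X–Z: 10/21 sites differ → p ≈ 0.47619, d = −0.75 ln(1 − 0.63492) = 0.755729 ≈ 0.756.
Y–Z: 8/21 sites differ → p ≈ 0.380952, d = −0.75 ln(1 − 0.507936) = 0.531860 ≈ 0.532.

d(X,Y) = 0.532, d(X,Z) = 0.756, d(Y,Z) = 0.532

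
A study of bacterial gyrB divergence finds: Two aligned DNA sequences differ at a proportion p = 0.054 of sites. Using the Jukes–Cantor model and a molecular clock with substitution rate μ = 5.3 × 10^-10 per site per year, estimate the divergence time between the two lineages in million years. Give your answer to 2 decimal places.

d = −(3/4) ln(1 − 4p/3) = −0.75 ln(1 − 0.072) = −0.75 ln(0.928)
  = −0.75 × (-0.074724) = 0.056043 substitutions/site.
Under a molecular clock d = 2μt, so t = d/(2μ) = 0.056043 / (2 × 5.3 × 10^-10) = 52.87 million years.

52.87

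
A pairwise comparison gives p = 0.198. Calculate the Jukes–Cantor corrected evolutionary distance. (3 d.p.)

0.230

d = −(3/4) ln(1 − 4p/3) = −0.75 ln(1 − 0.264) = −0.75 ln(0.736)
  = −0.75 × (-0.306525) = 0.229894 substitutions/site.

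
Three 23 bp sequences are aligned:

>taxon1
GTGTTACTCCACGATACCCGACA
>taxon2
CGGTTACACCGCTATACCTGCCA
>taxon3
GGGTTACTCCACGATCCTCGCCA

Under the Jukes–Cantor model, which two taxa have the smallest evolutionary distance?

taxon1–taxon2: 7/23 differ, p = 0.304, d = 0.390.
taxon1–taxon3: 4/23 differ, p = 0.174, d = 0.198.
taxon2–taxon3: 7/23 differ, p = 0.304, d = 0.390.
The smallest distance is between taxon1 and taxon3.

taxon1 and taxon3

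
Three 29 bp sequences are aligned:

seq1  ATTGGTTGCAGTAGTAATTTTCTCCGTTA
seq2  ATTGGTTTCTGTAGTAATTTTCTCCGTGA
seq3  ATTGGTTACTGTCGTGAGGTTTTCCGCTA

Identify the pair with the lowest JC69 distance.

seq1–seq2: 3/29 differ, p = 0.103, d = 0.111.
seq1–seq3: 8/29 differ, p = 0.276, d = 0.344.
seq2–seq3: 8/29 differ, p = 0.276, d = 0.344.
The smallest distance is between seq1 and seq2.

seq1 and seq2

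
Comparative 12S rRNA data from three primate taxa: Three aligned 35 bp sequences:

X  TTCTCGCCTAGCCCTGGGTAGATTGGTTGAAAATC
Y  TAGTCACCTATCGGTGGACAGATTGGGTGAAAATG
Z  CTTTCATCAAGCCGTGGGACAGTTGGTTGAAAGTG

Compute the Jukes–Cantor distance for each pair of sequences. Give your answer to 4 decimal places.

d(X,Y) = 0.3597, d(X,Z) = 0.4582, d(Y,Z) = 0.5716

X–Y: 10/35 sites differ → p ≈ 0.285714, d = −0.75 ln(1 − 0.380952) = 0.359679 ≈ 0.3597.
X–Z: 12/35 sites differ → p ≈ 0.342857, d = −0.75 ln(1 − 0.457143) = 0.458182 ≈ 0.4582.
Y–Z: 14/35 sites differ → p = 0.4, d = −0.75 ln(1 − 0.533333) = 0.571605 ≈ 0.5716.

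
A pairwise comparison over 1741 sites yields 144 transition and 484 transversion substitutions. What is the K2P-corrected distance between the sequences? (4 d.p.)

P = 144/1741 ≈ 0.082711 and Q = 484/1741 ≈ 0.278001.
Under the Kimura two-parameter model, d = −½ ln(1 − 2P − Q) − ¼ ln(1 − 2Q).
1 − 2P − Q = 0.556577, giving −½ ln(0.556577) = 0.292975.
1 − 2Q = 0.443998, giving −¼ ln(0.443998) = 0.202984.
d = 0.292975 + 0.202984 = 0.495959.

0.4960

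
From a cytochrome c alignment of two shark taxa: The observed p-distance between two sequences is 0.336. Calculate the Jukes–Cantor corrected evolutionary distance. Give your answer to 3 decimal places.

0.446

d = −(3/4) ln(1 − 4p/3) = −0.75 ln(1 − 0.448) = −0.75 ln(0.552)
  = −0.75 × (-0.594207) = 0.445655 substitutions/site.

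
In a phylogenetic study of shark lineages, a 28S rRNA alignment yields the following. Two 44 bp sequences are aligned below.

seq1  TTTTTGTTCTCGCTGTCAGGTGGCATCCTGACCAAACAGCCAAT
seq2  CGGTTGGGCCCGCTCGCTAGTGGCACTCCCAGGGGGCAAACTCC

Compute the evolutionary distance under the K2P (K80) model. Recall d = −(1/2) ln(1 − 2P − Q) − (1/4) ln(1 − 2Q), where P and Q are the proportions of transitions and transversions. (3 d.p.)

Of 44 sites, 11 differences are transitions and 13 are transversions, so P = 11/44 = 0.25 and Q = 13/44 ≈ 0.295455.
Under the Kimura two-parameter model, d = −½ ln(1 − 2P − Q) − ¼ ln(1 − 2Q).
1 − 2P − Q = 0.204545, giving −½ ln(0.204545) = 0.793484.
1 − 2Q = 0.40909, giving −¼ ln(0.40909) = 0.223455.
d = 0.793484 + 0.223455 = 1.016939.

1.017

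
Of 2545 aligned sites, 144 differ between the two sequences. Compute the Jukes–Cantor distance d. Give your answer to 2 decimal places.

0.06

p = 144/2545 ≈ 0.056582.
d = −(3/4) ln(1 − 4p/3) = −0.75 ln(1 − 0.075443) = −0.75 ln(0.924557)
  = −0.75 × (-0.078441) = 0.058831 substitutions/site.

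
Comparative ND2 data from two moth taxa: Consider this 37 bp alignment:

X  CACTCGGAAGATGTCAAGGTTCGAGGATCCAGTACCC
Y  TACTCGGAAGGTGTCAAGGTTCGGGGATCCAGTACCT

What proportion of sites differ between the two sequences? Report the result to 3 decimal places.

The sequences differ at 4 of 37 positions (sites 1, 11, 24, 37).
p = 4/37 = 0.108108… ≈ 0.108 (to 3 d.p.).

0.108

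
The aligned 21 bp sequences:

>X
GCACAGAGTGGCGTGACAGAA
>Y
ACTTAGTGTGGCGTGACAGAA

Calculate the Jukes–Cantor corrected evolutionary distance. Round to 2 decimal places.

The sequences differ at 4 of 21 sites (1, 3, 4, 7), so p = 4/21 ≈ 0.190476.
d = −(3/4) ln(1 − 4p/3) = −0.75 ln(1 − 0.253968) = −0.75 ln(0.746032)
  = −0.75 × (-0.292987) = 0.219740 substitutions/site.

0.22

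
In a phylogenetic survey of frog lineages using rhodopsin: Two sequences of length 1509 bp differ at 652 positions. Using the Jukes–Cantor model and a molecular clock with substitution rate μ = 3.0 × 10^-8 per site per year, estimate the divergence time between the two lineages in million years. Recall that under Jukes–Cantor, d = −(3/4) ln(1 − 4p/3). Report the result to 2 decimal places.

10.73

p = 652/1509 ≈ 0.432074.
d = −(3/4) ln(1 − 4p/3) = −0.75 ln(1 − 0.576099) = −0.75 ln(0.423901)
  = −0.75 × (-0.858255) = 0.643691 substitutions/site.
Under a molecular clock d = 2μt, so t = d/(2μ) = 0.643691 / (2 × 3.0 × 10^-8) = 10.73 million years.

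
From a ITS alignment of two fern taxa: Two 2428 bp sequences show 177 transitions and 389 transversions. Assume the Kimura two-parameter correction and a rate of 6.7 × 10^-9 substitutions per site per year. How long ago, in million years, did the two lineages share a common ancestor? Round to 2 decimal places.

P = 177/2428 ≈ 0.0729 and Q = 389/2428 ≈ 0.160214.
Under the Kimura two-parameter model, d = −½ ln(1 − 2P − Q) − ¼ ln(1 − 2Q).
1 − 2P − Q = 0.693986, giving −½ ln(0.693986) = 0.182652.
1 − 2Q = 0.679572, giving −¼ ln(0.679572) = 0.096573.
d = 0.182652 + 0.096573 = 0.279225.
Under a molecular clock d = 2μt, so t = d/(2μ) = 0.279225 / (2 × 6.7 × 10^-9) = 20.84 million years.

20.84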